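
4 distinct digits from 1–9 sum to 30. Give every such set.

4 distinct digits from 1–9 sum between 10 and 30.
Only one set works: {6,7,8,9}.

{6,7,8,9}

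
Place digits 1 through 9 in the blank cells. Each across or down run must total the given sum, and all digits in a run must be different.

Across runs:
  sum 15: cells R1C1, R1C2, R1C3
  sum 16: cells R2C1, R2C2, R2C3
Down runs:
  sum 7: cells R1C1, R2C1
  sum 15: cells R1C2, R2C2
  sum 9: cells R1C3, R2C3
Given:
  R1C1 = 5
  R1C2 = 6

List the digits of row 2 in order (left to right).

2 9 5

R1C3 = 15 − 11 = 4 completes the 15 across.
R2C1 = 7 − 5 = 2 completes the 7 down.
R2C2 = 15 − 6 = 9 completes the 15 down.
R2C3 = 16 − 11 = 5 completes the 16 across.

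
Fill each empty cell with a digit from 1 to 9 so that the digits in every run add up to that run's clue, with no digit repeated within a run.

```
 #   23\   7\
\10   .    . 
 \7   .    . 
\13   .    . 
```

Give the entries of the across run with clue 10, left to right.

8 2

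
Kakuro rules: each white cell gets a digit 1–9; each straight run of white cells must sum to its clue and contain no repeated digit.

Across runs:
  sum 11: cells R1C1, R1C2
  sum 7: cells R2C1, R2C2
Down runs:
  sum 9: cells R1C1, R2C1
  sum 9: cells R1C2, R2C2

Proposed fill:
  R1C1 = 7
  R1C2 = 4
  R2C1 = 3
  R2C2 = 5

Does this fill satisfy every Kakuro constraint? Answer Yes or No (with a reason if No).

No — the down run R1C1–R2C1 sums to 10, not 9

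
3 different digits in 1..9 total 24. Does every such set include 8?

Yes

The only way to make 24 from 3 distinct digits is {7,8,9}, which contains 8.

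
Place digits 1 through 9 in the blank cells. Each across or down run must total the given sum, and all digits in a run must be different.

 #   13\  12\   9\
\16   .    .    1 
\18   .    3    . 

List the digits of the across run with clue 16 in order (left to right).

6, 9, 1

R1C2 = 12 − 3 = 9 completes the 12 down.
R2C3 = 9 − 1 = 8 completes the 9 down.
R1C1 = 16 − 10 = 6 completes the 16 across.
R2C1 = 18 − 11 = 7 completes the 18 across.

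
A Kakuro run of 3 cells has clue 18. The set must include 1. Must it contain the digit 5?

The only way to make 18 from 3 distinct digits under that restriction is {1,8,9}, which does not contain 5.

No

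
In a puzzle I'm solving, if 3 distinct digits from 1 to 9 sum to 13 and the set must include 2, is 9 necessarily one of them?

No

Counterexample: {2,3,8} sums to 13 under that restriction without using 9.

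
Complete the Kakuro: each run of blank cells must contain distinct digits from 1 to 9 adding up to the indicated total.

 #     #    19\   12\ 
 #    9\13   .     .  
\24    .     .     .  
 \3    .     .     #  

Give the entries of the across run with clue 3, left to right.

1 2

24 in 3 cells must be {7,8,9}; 3 in 2 cells must be {1,2}.
The 3 across and the 19 down share only 2, so R3C2 = 2.
R3C1 = 3 − 2 = 1 completes the 3 across.
R2C1 = 9 − 1 = 8 completes the 9 down.
R2C2 = 9: the only remaining digit allowed by both the 24 across and the 19 down.
R2C3 = 24 − 17 = 7 completes the 24 across.
R1C2 = 19 − 11 = 8 completes the 19 down.
R1C3 = 13 − 8 = 5 completes the 13 across.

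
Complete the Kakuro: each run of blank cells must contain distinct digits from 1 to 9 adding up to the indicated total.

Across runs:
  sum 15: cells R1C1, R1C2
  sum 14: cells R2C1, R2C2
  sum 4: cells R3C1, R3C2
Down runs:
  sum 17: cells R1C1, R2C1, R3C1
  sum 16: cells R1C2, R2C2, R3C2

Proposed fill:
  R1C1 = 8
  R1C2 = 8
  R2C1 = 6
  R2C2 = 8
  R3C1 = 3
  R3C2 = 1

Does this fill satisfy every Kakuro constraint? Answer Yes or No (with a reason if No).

No — the across run R1C1–R1C2 sums to 16, not 15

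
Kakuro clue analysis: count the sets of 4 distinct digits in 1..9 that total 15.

4 distinct digits from 1–9 sum between 10 and 30.
Enumerating: {1,2,3,9}, {1,2,4,8}, {1,2,5,7}, {1,3,4,7}, {1,3,5,6}, {2,3,4,6}.

6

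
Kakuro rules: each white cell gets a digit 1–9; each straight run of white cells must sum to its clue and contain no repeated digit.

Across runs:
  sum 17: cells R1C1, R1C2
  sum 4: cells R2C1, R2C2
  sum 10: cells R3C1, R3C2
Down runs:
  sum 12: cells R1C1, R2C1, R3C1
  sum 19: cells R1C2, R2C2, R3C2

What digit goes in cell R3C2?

17 in 2 cells must be {8,9}; 4 in 2 cells must be {1,3}.
The 4 across and the 19 down share only 3, so R2C2 = 3.
Given what's placed, R1C2 must be 9 to fit the 17 across and 19 down.
R2C1 = 4 − 3 = 1 completes the 4 across.
R3C2 = 19 − 12 = 7 completes the 19 down.
R1C1 = 17 − 9 = 8 completes the 17 across.
R3C1 = 10 − 7 = 3 completes the 10 across.

7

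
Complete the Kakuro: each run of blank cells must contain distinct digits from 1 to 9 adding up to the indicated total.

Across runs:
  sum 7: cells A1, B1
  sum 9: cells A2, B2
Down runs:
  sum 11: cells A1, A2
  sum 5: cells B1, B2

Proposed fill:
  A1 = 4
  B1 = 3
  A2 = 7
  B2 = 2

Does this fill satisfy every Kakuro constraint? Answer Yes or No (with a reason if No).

Across: 4+3=7; 7+2=9. Down: 4+7=11; 3+2=5. No digit repeats within any run.

Yes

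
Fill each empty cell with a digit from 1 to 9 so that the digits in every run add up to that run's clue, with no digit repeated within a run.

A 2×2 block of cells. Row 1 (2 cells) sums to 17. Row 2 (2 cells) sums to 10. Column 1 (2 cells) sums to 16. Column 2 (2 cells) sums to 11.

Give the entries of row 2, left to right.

7 3

17 in 2 cells must be {8,9}; 16 in 2 cells must be {7,9}.
The 17 across and the 16 down share only 9, so (1,1) = 9.
(1,2) = 17 − 9 = 8 completes the 17 across.
(2,1) = 16 − 9 = 7 completes the 16 down.
(2,2) = 10 − 7 = 3 completes the 10 across.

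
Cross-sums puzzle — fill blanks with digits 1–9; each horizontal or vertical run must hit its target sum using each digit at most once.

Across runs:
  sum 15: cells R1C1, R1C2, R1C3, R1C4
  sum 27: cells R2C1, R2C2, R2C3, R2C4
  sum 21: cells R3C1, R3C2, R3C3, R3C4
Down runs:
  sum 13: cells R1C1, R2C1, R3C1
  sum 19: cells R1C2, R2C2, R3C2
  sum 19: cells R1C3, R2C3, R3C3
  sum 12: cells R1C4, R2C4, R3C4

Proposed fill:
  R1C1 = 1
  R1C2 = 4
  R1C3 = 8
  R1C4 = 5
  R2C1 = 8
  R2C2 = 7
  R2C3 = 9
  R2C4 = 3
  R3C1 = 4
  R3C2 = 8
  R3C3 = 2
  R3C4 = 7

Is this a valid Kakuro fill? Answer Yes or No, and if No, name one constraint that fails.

No — the down run R1C4–R3C4 sums to 15, not 12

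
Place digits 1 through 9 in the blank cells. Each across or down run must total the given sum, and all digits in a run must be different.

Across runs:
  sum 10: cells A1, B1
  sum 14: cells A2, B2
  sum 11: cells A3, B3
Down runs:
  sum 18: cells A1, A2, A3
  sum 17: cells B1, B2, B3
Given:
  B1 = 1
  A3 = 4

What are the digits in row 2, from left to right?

5 9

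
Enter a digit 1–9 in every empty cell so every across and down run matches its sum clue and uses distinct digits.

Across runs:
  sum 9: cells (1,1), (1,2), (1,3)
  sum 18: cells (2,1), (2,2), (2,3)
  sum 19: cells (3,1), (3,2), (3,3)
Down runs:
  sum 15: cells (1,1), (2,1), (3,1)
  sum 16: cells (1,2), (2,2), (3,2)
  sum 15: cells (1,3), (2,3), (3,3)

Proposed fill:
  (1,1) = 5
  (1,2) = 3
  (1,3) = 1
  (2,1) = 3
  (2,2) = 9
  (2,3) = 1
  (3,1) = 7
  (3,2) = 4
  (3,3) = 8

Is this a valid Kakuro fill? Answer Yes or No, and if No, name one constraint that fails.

No — the down run (1,3)–(3,3) sums to 10, not 15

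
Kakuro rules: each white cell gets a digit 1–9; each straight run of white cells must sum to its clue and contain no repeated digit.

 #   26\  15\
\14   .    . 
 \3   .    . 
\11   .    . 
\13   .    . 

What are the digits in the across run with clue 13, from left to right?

7, 6

3 in 2 cells must be {1,2}.
Only 2 fits R2C1 under both its across sum 3 and down sum 26.
R2C2 = 3 − 2 = 1 completes the 3 across.
Nothing is forced directly, so branch on R1C1, whose candidates are 8 or 9. If R1C1 = 8: that forces R1C2 = 6, R4C2 = 5, R3C2 = 3, after which R4C1 would have to be in {8} for the 13 across but in {7,9} for the 26 down — contradiction. So R1C1 = 9.
R1C2 = 14 − 9 = 5 completes the 14 across.
No cell is forced outright now. R3C1 can only be 7 or 8 (the digits allowed by both its 11 across and its 26 down). If R3C1 = 7: then R3C2 would have to be in {4} for the 11 across but in {2,3,6,7} for the 15 down — contradiction. So R3C1 = 8.
R3C2 = 11 − 8 = 3 completes the 11 across.
R4C1 = 26 − 19 = 7 completes the 26 down.
R4C2 = 13 − 7 = 6 completes the 13 across.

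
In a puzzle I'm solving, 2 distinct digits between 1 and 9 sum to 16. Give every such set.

{7,9}

2 distinct digits from 1–9 sum between 3 and 17.
Only one set works: {7,9}.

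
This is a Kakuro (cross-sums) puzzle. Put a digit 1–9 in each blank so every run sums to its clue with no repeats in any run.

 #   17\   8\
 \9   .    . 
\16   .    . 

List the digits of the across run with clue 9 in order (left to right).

8 1

16 in 2 cells must be {7,9}; 17 in 2 cells must be {8,9}.
The 9 across and the 17 down share only 8, so R1C1 = 8.
R1C2 = 9 − 8 = 1 completes the 9 across.
R2C1 = 17 − 8 = 9 completes the 17 down.
R2C2 = 16 − 9 = 7 completes the 16 across.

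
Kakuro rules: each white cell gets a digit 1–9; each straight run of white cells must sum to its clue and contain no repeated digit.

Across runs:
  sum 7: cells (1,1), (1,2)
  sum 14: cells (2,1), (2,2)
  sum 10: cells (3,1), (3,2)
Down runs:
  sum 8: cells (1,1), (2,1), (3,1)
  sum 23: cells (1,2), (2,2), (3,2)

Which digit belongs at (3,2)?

8

23 in 3 cells must be {6,8,9}.
The 7 across and the 23 down share only 6, so (1,2) = 6.
The 14 across and the 8 down share only 5, so (2,1) = 5.
(2,2) = 14 − 5 = 9 completes the 14 across.
(3,2) = 23 − 15 = 8 completes the 23 down.
(1,1) = 7 − 6 = 1 completes the 7 across.
(3,1) = 10 − 8 = 2 completes the 10 across.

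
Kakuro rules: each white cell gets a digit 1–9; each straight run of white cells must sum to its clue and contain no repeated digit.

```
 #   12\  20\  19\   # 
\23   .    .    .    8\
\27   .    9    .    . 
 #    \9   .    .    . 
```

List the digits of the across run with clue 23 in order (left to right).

9 8 6

23 in 3 cells must be {6,8,9}.
Nothing is forced directly, so branch on R1C2, whose candidates are 6 or 8. If R1C2 = 6: that forces R3C2 = 5, R3C3 = 3, R3C4 = 1, R1C3 = 9, R2C3 = 7, after which R2C4 would have to be in {3,5,6,8} for the 27 across but in {7} for the 8 down — contradiction. So R1C2 = 8.
R1C1 = 9: the only remaining digit allowed by both the 23 across and the 12 down.
R1C3 = 23 − 17 = 6 completes the 23 across.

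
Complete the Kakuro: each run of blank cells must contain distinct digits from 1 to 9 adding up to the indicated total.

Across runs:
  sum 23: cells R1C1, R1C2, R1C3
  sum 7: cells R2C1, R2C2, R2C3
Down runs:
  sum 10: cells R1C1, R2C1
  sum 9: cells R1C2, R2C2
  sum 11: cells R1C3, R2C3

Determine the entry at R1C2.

8

23 in 3 cells must be {6,8,9}; 7 in 3 cells must be {1,2,4}.
Nothing is forced directly, so branch on R1C2, whose candidates are 6 or 8. If R1C2 = 6: then R2C2 would have to be in {1,2,4} for the 7 across but in {3} for the 9 down — contradiction. So R1C2 = 8.
R2C2 = 9 − 8 = 1 completes the 9 down.
Nothing is forced directly, so branch on R2C1, whose candidates are 2 or 4. If R2C1 = 2: then R1C1 would have to be in {6,9} for the 23 across but in {8} for the 10 down — contradiction. So R2C1 = 4.
R1C1 = 10 − 4 = 6 completes the 10 down.
R1C3 = 23 − 14 = 9 completes the 23 across.
R2C3 = 7 − 5 = 2 completes the 7 across.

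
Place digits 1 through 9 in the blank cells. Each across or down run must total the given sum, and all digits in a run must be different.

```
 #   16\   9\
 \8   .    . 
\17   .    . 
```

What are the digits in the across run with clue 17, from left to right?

9 8

17 in 2 cells must be {8,9}; 16 in 2 cells must be {7,9}.
The 8 across and the 16 down share only 7, so R1C1 = 7.
R1C2 = 8 − 7 = 1 completes the 8 across.
R2C1 = 16 − 7 = 9 completes the 16 down.
R2C2 = 17 − 9 = 8 completes the 17 across.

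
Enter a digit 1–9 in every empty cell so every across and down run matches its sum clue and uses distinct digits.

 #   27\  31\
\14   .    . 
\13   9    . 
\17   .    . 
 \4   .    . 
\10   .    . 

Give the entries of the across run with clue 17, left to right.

17 in 2 cells must be {8,9}; 4 in 2 cells must be {1,3}.
R2C2 = 13 − 9 = 4 completes the 13 across.
R3C1 = 8: the only remaining digit allowed by both the 17 across and the 27 down.
R3C2 = 17 − 8 = 9 completes the 17 across.

8 9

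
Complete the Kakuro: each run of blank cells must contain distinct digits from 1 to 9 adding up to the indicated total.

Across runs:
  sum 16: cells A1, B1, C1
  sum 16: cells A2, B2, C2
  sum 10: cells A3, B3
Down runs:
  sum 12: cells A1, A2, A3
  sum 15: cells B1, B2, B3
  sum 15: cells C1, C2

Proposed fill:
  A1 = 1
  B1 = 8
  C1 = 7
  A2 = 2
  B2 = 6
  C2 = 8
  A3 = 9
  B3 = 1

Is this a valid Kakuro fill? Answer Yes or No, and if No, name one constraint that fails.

Yes

Across: 1+8+7=16; 2+6+8=16; 9+1=10. Down: 1+2+9=12; 8+6+1=15; 7+8=15. No digit repeats within any run.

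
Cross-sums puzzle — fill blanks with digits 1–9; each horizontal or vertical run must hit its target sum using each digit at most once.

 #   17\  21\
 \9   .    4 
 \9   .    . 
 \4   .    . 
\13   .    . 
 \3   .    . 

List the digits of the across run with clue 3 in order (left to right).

4 in 2 cells must be {1,3}; 3 in 2 cells must be {1,2}.
R1C1 = 9 − 4 = 5 completes the 9 across.
Given what's placed, R4C1 must be 6 to fit the 13 across and 17 down.
R4C2 = 13 − 6 = 7 completes the 13 across.
No cell is forced outright now. R3C1 can only be 1 or 3 (the digits allowed by both its 4 across and its 17 down). If R3C1 = 3: that forces R3C2 = 1, after which R5C2 would have to be in {1,2} for the 3 across but in {3,6} for the 21 down — contradiction. So R3C1 = 1.
R3C2 = 4 − 1 = 3 completes the 4 across.
R5C1 = 2: the only remaining digit allowed by both the 3 across and the 17 down.
R5C2 = 3 − 2 = 1 completes the 3 across.

2, 1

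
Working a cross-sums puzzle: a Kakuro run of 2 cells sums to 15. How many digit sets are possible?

2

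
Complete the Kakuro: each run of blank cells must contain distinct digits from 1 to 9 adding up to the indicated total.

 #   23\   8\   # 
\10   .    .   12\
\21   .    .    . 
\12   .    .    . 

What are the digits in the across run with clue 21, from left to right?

23 in 3 cells must be {6,8,9}.
Nothing is forced directly, so branch on R2C1, whose candidates are 6 or 8 or 9. If R2C1 = 6: then R2C2 would have to be in {7,8} for the 21 across but in {1,2,3,4,5} for the 8 down — contradiction. If R2C1 = 8: that forces R2C2 = 4, R2C3 = 9, R3C3 = 3, after which R3C1 would have to be in {1,2,4,5,7,8} for the 12 across but in {6,9} for the 23 down — contradiction. So R2C1 = 9.
Nothing is forced directly, so branch on R1C1, whose candidates are 6 or 8. If R1C1 = 6: that forces R1C2 = 4, after which R2C2 would have to be in {4,5,7,8} for the 21 across but in {1,3} for the 8 down — contradiction. So R1C1 = 8.
R1C2 = 10 − 8 = 2 completes the 10 across.
R2C2 = 5: the only remaining digit allowed by both the 21 across and the 8 down.
R2C3 = 21 − 14 = 7 completes the 21 across.

9, 5, 7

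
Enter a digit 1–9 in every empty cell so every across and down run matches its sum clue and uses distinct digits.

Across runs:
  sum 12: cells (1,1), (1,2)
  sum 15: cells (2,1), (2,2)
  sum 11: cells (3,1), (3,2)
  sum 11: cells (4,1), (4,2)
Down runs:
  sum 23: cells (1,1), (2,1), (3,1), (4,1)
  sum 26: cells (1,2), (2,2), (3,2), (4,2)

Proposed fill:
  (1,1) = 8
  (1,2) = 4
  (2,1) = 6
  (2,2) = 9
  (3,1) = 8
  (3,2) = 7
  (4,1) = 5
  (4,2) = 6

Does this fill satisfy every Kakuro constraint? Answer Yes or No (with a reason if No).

No — the across run (3,1)–(3,2) sums to 15, not 11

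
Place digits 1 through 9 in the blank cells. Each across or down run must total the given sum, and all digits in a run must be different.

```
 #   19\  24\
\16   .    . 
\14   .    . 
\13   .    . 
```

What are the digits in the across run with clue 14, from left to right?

6, 8

16 in 2 cells must be {7,9}; 24 in 3 cells must be {7,8,9}.
Nothing is forced directly, so branch on R1C1, whose candidates are 7 or 9. If R1C1 = 7: that forces R1C2 = 9, R2C2 = 8, R3C2 = 7, after which R2C1 would have to be in {6} for the 14 across but in {3,4,8,9} for the 19 down — contradiction. So R1C1 = 9.
R1C2 = 16 − 9 = 7 completes the 16 across.
Nothing is forced directly, so branch on R2C1, whose candidates are 6 or 8. If R2C1 = 8: then R2C2 would have to be in {6} for the 14 across but in {8,9} for the 24 down — contradiction. So R2C1 = 6.
R2C2 = 14 − 6 = 8 completes the 14 across.
R3C1 = 19 − 15 = 4 completes the 19 down.
R3C2 = 13 − 4 = 9 completes the 13 across.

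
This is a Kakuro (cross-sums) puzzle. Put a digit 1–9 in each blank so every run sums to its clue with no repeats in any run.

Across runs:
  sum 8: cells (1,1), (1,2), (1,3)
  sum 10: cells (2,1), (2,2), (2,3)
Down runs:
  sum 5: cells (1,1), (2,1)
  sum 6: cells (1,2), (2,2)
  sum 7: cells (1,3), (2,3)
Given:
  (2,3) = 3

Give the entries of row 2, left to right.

2 5 3

(1,3) = 7 − 3 = 4 completes the 7 down.
(1,2) = 1: the only remaining digit allowed by both the 8 across and the 6 down.
(2,2) = 6 − 1 = 5 completes the 6 down.
(1,1) = 8 − 5 = 3 completes the 8 across.
(2,1) = 10 − 8 = 2 completes the 10 across.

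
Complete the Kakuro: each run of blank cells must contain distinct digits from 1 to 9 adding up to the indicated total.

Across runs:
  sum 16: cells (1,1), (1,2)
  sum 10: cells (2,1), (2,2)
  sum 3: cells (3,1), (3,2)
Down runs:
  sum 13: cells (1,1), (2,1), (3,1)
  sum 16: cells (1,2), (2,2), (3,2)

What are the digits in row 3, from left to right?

2, 1

16 in 2 cells must be {7,9}; 3 in 2 cells must be {1,2}.
Nothing is forced directly, so branch on (3,2), whose candidates are 1 or 2. If (3,2) = 2: that forces (1,2) = 9, after which (2,2) would have to be in {1,2,3,4,6,7,8,9} for the 10 across but in {5} for the 16 down — contradiction. So (3,2) = 1.
(3,1) = 3 − 1 = 2 completes the 3 across.
Given what's placed, (1,1) must be 7 to fit the 16 across and 13 down.
(1,2) = 16 − 7 = 9 completes the 16 across.
(2,1) = 13 − 9 = 4 completes the 13 down.
(2,2) = 10 − 4 = 6 completes the 10 across.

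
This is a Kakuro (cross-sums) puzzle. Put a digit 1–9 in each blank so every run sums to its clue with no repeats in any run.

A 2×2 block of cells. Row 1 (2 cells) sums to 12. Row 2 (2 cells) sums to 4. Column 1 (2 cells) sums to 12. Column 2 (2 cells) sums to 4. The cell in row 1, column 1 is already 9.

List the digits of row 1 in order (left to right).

4 in 2 cells must be {1,3}.
(1,2) = 12 − 9 = 3 completes the 12 across.
(2,1) = 12 − 9 = 3 completes the 12 down.
(2,2) = 4 − 3 = 1 completes the 4 across.

9 3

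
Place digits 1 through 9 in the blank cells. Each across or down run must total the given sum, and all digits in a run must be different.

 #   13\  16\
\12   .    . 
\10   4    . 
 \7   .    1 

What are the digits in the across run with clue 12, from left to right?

3 9

R2C2 = 10 − 4 = 6 completes the 10 across.
R3C1 = 7 − 1 = 6 completes the 7 across.
R1C1 = 13 − 10 = 3 completes the 13 down.
R1C2 = 12 − 3 = 9 completes the 12 across.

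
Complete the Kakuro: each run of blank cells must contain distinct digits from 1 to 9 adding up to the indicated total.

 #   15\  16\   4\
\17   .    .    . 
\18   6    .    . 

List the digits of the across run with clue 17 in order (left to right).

9 7 1

16 in 2 cells must be {7,9}; 4 in 2 cells must be {1,3}.
R1C1 = 15 − 6 = 9 completes the 15 down.
Given what's placed, R1C2 must be 7 to fit the 17 across and 16 down.
R1C3 = 17 − 16 = 1 completes the 17 across.
R2C2 = 16 − 7 = 9 completes the 16 down.
R2C3 = 18 − 15 = 3 completes the 18 across.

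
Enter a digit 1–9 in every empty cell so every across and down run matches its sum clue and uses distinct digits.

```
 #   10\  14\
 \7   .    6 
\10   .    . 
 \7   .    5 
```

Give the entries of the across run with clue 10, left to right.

7 3

R1C1 = 7 − 6 = 1 completes the 7 across.
R2C2 = 14 − 11 = 3 completes the 14 down.
R3C1 = 7 − 5 = 2 completes the 7 across.
R2C1 = 10 − 3 = 7 completes the 10 across.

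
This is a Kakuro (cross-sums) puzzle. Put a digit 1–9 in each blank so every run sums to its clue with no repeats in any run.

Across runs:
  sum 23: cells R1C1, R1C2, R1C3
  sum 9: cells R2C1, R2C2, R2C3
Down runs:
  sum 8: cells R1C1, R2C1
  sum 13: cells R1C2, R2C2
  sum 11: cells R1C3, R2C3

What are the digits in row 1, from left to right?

6 9 8

23 in 3 cells must be {6,8,9}.
The 23 across and the 8 down share only 6, so R1C1 = 6.
R2C1 = 8 − 6 = 2 completes the 8 down.
Nothing is forced directly, so branch on R2C2, whose candidates are 4 or 6. If R2C2 = 6: then R1C2 would have to be in {8,9} for the 23 across but in {7} for the 13 down — contradiction. So R2C2 = 4.
R1C2 = 13 − 4 = 9 completes the 13 down.
R1C3 = 23 − 15 = 8 completes the 23 across.
R2C3 = 9 − 6 = 3 completes the 9 across.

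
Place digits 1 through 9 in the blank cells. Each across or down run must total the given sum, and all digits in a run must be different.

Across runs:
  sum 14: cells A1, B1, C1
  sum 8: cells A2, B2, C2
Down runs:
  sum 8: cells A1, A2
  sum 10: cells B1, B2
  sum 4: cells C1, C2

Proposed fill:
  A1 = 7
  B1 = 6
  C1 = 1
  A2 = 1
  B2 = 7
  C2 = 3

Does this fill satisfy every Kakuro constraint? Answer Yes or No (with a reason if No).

No — the across run A2–C2 sums to 11, not 8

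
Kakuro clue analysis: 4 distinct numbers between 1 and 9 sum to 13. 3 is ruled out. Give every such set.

4 distinct digits from 1–9 sum between 10 and 30.
Dropping sets that contain 3.
Only one set works: {1,2,4,6}.

{1,2,4,6}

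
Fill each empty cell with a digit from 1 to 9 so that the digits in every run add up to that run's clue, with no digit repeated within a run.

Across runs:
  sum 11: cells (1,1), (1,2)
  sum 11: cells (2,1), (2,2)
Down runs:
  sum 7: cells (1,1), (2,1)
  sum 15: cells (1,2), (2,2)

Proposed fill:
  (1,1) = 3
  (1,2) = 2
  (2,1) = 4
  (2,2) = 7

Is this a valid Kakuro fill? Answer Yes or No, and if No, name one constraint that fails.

No — the across run (1,1)–(1,2) sums to 5, not 11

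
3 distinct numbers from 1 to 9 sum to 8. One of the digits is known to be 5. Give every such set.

{1,2,5}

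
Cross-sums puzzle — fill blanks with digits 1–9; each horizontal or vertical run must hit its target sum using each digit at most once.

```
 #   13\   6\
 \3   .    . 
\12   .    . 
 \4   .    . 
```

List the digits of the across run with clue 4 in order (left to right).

3 1

3 in 2 cells must be {1,2}; 4 in 2 cells must be {1,3}; 6 in 3 cells must be {1,2,3}.
The 12 across and the 6 down share only 3, so R2C2 = 3.
Given what's placed, R3C2 must be 1 to fit the 4 across and 6 down.
R1C2 = 6 − 4 = 2 completes the 6 down.
R2C1 = 12 − 3 = 9 completes the 12 across.
R3C1 = 4 − 1 = 3 completes the 4 across.
R1C1 = 3 − 2 = 1 completes the 3 across.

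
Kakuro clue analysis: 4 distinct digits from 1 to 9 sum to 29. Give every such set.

{5,7,8,9}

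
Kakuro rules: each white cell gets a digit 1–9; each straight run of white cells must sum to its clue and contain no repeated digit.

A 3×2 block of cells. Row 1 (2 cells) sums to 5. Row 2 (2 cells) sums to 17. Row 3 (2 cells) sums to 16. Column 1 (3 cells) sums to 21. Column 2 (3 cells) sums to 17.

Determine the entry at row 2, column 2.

9

17 in 2 cells must be {8,9}; 16 in 2 cells must be {7,9}.
The 5 across and the 21 down share only 4, so (1,1) = 4.
(1,2) = 5 − 4 = 1 completes the 5 across.
Given what's placed, (2,2) must be 9 to fit the 17 across and 17 down.
(3,1) = 9: the only remaining digit allowed by both the 16 across and the 21 down.
(3,2) = 16 − 9 = 7 completes the 16 across.
(2,1) = 17 − 9 = 8 completes the 17 across.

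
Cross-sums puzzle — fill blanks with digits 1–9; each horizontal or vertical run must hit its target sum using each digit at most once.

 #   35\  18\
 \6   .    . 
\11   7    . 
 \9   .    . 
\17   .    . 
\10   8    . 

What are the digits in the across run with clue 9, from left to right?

17 in 2 cells must be {8,9}; 35 in 5 cells must be {5,6,7,8,9}.
R1C1 = 5: the only remaining digit allowed by both the 6 across and the 35 down.
R1C2 = 6 − 5 = 1 completes the 6 across.
R2C2 = 11 − 7 = 4 completes the 11 across.
Given what's placed, R3C1 must be 6 to fit the 9 across and 35 down.
R3C2 = 9 − 6 = 3 completes the 9 across.

6, 3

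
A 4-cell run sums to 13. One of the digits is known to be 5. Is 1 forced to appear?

The only way to make 13 from 4 distinct digits under that restriction is {1,3,4,5}, which contains 1.

Yes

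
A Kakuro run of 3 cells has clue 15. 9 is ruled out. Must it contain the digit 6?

No

Counterexample: {2,5,8} sums to 15 under that restriction without using 6.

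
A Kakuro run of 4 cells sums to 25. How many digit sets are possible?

6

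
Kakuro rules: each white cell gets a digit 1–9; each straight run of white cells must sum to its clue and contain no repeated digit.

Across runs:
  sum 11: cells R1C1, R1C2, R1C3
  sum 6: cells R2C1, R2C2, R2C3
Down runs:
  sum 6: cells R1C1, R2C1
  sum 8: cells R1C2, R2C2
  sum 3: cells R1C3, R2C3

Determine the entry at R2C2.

3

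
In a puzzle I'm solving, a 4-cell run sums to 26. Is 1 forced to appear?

Counterexample: {2,7,8,9} sums to 26 without using 1.

No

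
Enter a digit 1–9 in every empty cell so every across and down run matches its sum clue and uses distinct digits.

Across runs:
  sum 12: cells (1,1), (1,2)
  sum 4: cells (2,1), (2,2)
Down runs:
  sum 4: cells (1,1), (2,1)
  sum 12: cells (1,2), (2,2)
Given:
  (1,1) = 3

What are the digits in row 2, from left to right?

1 3

4 in 2 cells must be {1,3}.
(1,2) = 12 − 3 = 9 completes the 12 across.
(2,1) = 4 − 3 = 1 completes the 4 down.
(2,2) = 4 − 1 = 3 completes the 4 across.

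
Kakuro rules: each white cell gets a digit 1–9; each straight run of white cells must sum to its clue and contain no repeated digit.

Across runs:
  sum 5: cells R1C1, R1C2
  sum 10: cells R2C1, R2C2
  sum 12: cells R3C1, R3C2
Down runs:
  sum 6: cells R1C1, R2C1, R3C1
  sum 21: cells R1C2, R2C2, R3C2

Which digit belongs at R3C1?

6 in 3 cells must be {1,2,3}.
The 5 across and the 21 down share only 4, so R1C2 = 4.
The 12 across and the 6 down share only 3, so R3C1 = 3.
R3C2 = 12 − 3 = 9 completes the 12 across.
R1C1 = 5 − 4 = 1 completes the 5 across.
R2C1 = 6 − 4 = 2 completes the 6 down.
R2C2 = 10 − 2 = 8 completes the 10 across.

3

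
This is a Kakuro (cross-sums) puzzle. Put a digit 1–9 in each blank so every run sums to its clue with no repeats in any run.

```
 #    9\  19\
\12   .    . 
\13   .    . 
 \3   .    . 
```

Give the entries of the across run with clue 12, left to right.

3 in 2 cells must be {1,2}.
The 3 across and the 19 down share only 2, so R3C2 = 2.
R3C1 = 3 − 2 = 1 completes the 3 across.
Nothing is forced directly, so branch on R1C1, whose candidates are 3 or 5. If R1C1 = 5: then R1C2 would have to be in {7} for the 12 across but in {8,9} for the 19 down — contradiction. So R1C1 = 3.
R1C2 = 12 − 3 = 9 completes the 12 across.
R2C1 = 9 − 4 = 5 completes the 9 down.
R2C2 = 13 − 5 = 8 completes the 13 across.

3 9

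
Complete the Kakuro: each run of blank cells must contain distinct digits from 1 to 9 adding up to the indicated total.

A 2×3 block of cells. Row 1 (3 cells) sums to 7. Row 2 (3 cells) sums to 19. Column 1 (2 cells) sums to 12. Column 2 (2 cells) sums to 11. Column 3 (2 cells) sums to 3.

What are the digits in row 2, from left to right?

8 9 2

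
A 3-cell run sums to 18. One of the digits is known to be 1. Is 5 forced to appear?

No

The only way to make 18 from 3 distinct digits under that restriction is {1,8,9}, which does not contain 5.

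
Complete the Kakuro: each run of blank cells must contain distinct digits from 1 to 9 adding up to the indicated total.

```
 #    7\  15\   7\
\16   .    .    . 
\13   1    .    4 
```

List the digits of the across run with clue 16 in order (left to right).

6 7 3

R1C1 = 7 − 1 = 6 completes the 7 down.
R1C3 = 7 − 4 = 3 completes the 7 down.
R2C2 = 13 − 5 = 8 completes the 13 across.
R1C2 = 16 − 9 = 7 completes the 16 across.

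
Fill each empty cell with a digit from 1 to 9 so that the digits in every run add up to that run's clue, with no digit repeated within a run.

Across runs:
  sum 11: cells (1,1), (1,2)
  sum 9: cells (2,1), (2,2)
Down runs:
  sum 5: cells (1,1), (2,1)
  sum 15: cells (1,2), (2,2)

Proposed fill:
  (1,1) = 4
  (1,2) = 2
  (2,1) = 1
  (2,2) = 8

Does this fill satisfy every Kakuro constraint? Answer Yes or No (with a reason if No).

No — the down run (1,2)–(2,2) sums to 10, not 15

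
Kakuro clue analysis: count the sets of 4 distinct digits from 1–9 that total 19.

11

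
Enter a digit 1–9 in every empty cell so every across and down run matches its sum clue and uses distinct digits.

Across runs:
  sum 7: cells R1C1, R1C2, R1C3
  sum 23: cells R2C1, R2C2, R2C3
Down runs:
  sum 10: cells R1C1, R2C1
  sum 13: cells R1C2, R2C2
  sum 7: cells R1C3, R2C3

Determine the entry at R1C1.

7 in 3 cells must be {1,2,4}; 23 in 3 cells must be {6,8,9}.
The 7 across and the 13 down share only 4, so R1C2 = 4.
R2C2 = 13 − 4 = 9 completes the 13 down.
Given what's placed, R2C3 must be 6 to fit the 23 across and 7 down.
R1C3 = 7 − 6 = 1 completes the 7 down.
R2C1 = 23 − 15 = 8 completes the 23 across.
R1C1 = 7 − 5 = 2 completes the 7 across.

2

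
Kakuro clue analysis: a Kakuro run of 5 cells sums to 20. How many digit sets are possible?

5 distinct digits from 1–9 sum between 15 and 35.
Enumerating: {1,2,3,5,9}, {1,2,3,6,8}, {1,2,4,5,8}, {1,2,4,6,7}, {1,3,4,5,7}, {2,3,4,5,6}.

6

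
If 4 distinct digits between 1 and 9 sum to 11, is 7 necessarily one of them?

No

The only way to make 11 from 4 distinct digits is {1,2,3,5}, which does not contain 7.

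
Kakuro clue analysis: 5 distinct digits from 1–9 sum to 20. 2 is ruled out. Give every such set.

5 distinct digits from 1–9 sum between 15 and 35.
Dropping sets that contain 2.
Only one set works: {1,3,4,5,7}.

{1,3,4,5,7}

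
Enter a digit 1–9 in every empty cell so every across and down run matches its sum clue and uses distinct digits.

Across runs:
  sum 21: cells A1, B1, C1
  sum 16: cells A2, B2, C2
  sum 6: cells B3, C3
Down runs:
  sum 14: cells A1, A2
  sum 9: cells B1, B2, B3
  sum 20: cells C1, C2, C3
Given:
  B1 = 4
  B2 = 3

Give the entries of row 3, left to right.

2 4

B3 = 9 − 7 = 2 completes the 9 down.
C3 = 6 − 2 = 4 completes the 6 across.
C1 = 9: the only remaining digit allowed by both the 21 across and the 20 down.
C2 = 20 − 13 = 7 completes the 20 down.
A1 = 21 − 13 = 8 completes the 21 across.
A2 = 16 − 10 = 6 completes the 16 across.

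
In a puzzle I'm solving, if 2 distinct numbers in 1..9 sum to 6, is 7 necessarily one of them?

Counterexample: {1,5} sums to 6 without using 7.

No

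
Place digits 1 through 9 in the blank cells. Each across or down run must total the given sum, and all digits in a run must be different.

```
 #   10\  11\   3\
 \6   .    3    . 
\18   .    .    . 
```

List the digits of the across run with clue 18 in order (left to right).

6 in 3 cells must be {1,2,3}; 3 in 2 cells must be {1,2}.
R2C2 = 11 − 3 = 8 completes the 11 down.
R2C3 = 1: the only remaining digit allowed by both the 18 across and the 3 down.
R1C3 = 3 − 1 = 2 completes the 3 down.
R2C1 = 18 − 9 = 9 completes the 18 across.
R1C1 = 6 − 5 = 1 completes the 6 across.

9 8 1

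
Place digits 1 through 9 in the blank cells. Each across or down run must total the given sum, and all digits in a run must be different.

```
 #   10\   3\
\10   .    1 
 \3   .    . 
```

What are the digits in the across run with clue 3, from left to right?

3 in 2 cells must be {1,2}.
R1C1 = 10 − 1 = 9 completes the 10 across.
R2C1 = 10 − 9 = 1 completes the 10 down.
R2C2 = 3 − 1 = 2 completes the 3 across.

1 2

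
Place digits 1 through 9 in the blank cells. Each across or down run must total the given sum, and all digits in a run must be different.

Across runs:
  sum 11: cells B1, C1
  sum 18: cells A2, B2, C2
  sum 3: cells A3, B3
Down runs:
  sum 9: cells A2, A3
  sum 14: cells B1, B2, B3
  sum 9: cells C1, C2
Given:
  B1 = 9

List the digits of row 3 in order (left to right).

1 2

3 in 2 cells must be {1,2}.
C1 = 11 − 9 = 2 completes the 11 across.
C2 = 9 − 2 = 7 completes the 9 down.
No cell is forced outright now. B2 can only be 2 or 3 (the digits allowed by both its 18 across and its 14 down). If B2 = 2: then A2 would have to be in {9} for the 18 across but in {1,2,3,4,5,6,7,8} for the 9 down — contradiction. So B2 = 3.
A2 = 18 − 10 = 8 completes the 18 across.
A3 = 9 − 8 = 1 completes the 9 down.
B3 = 3 − 1 = 2 completes the 3 across.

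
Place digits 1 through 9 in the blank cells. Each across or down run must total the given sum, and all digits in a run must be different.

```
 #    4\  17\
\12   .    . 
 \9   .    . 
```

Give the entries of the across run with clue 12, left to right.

3 9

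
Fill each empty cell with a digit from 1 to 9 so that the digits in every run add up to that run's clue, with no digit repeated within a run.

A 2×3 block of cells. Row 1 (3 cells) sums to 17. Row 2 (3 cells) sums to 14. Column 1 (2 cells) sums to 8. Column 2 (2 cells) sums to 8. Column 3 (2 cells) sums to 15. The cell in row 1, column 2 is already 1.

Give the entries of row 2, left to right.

(1,1) = 7: the only remaining digit allowed by both the 17 across and the 8 down.
(1,3) = 17 − 8 = 9 completes the 17 across.
(2,1) = 8 − 7 = 1 completes the 8 down.
(2,2) = 8 − 1 = 7 completes the 8 down.
(2,3) = 14 − 8 = 6 completes the 14 across.

1 7 6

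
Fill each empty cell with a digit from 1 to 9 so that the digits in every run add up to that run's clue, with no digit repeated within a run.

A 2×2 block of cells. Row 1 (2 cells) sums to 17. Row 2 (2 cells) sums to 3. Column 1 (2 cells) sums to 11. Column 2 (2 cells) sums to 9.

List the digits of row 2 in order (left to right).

17 in 2 cells must be {8,9}; 3 in 2 cells must be {1,2}.
The 17 across and the 9 down share only 8, so (1,2) = 8.
The 3 across and the 11 down share only 2, so (2,1) = 2.
(2,2) = 3 − 2 = 1 completes the 3 across.
(1,1) = 17 − 8 = 9 completes the 17 across.

2, 1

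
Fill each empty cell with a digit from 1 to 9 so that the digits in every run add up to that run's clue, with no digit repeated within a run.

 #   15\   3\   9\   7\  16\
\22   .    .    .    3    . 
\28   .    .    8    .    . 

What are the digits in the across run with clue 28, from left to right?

6 1 8 4 9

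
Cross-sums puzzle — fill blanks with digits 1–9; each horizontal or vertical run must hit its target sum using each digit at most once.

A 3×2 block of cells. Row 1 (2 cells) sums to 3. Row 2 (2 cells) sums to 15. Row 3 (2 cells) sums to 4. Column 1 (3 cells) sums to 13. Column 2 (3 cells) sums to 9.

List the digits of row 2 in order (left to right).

9 6

3 in 2 cells must be {1,2}; 4 in 2 cells must be {1,3}.
The 15 across and the 9 down share only 6, so (2,2) = 6.
Given what's placed, (3,2) must be 1 to fit the 4 across and 9 down.
(1,2) = 9 − 7 = 2 completes the 9 down.
(2,1) = 15 − 6 = 9 completes the 15 across.
(3,1) = 4 − 1 = 3 completes the 4 across.
(1,1) = 3 − 2 = 1 completes the 3 across.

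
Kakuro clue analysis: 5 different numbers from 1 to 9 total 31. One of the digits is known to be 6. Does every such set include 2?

Counterexample: {1,6,7,8,9} sums to 31 under that restriction without using 2.

No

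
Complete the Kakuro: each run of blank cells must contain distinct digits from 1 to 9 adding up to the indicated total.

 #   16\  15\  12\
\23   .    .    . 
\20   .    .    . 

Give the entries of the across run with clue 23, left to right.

9 6 8

23 in 3 cells must be {6,8,9}; 16 in 2 cells must be {7,9}.
The 23 across and the 16 down share only 9, so R1C1 = 9.
Given what's placed, R1C3 must be 8 to fit the 23 across and 12 down.
R2C1 = 16 − 9 = 7 completes the 16 down.
R2C3 = 12 − 8 = 4 completes the 12 down.
R1C2 = 23 − 17 = 6 completes the 23 across.
R2C2 = 20 − 11 = 9 completes the 20 across.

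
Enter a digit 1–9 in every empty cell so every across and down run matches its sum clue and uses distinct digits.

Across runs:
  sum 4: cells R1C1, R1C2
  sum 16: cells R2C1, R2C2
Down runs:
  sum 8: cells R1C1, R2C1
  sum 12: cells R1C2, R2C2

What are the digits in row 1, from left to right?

1 3

4 in 2 cells must be {1,3}; 16 in 2 cells must be {7,9}.
The 4 across and the 12 down share only 3, so R1C2 = 3.
The 16 across and the 8 down share only 7, so R2C1 = 7.
R2C2 = 16 − 7 = 9 completes the 16 across.
R1C1 = 4 − 3 = 1 completes the 4 across.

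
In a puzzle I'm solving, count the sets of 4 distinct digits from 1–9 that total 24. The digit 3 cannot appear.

4 distinct digits from 1–9 sum between 10 and 30.
Dropping sets that contain 3.
Enumerating: {1,6,8,9}, {2,5,8,9}, {2,6,7,9}, {4,5,6,9}, {4,5,7,8}.

5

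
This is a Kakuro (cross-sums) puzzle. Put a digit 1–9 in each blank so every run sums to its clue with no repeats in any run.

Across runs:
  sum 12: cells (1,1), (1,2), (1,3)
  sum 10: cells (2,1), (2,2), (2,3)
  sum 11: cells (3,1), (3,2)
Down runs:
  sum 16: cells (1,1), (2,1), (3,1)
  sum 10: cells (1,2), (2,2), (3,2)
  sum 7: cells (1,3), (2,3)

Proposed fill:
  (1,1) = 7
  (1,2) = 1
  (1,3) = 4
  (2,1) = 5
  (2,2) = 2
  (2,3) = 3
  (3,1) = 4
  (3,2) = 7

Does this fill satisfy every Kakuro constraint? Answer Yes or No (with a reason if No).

Across: 7+1+4=12; 5+2+3=10; 4+7=11. Down: 7+5+4=16; 1+2+7=10; 4+3=7. No digit repeats within any run.

Yes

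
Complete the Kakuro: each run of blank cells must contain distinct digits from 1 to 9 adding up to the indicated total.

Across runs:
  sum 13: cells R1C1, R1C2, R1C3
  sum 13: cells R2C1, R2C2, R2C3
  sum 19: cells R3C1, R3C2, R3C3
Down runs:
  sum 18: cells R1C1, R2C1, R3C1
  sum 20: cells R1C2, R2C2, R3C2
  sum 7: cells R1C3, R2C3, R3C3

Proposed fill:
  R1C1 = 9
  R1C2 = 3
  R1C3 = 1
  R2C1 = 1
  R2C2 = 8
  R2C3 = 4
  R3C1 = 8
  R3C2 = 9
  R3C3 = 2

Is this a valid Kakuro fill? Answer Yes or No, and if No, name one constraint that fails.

Across: 9+3+1=13; 1+8+4=13; 8+9+2=19. Down: 9+1+8=18; 3+8+9=20; 1+4+2=7. No digit repeats within any run.

Yes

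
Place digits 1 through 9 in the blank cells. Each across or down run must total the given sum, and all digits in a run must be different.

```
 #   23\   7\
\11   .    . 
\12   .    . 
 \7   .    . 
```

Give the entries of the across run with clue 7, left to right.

6 1

23 in 3 cells must be {6,8,9}; 7 in 3 cells must be {1,2,4}.
The 12 across and the 7 down share only 4, so R2C2 = 4.
The 7 across and the 23 down share only 6, so R3C1 = 6.
R3C2 = 7 − 6 = 1 completes the 7 across.
R1C2 = 7 − 5 = 2 completes the 7 down.
R2C1 = 12 − 4 = 8 completes the 12 across.
R1C1 = 11 − 2 = 9 completes the 11 across.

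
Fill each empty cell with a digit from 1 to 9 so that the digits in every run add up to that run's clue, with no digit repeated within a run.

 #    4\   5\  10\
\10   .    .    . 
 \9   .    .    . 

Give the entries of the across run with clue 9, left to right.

3 2 4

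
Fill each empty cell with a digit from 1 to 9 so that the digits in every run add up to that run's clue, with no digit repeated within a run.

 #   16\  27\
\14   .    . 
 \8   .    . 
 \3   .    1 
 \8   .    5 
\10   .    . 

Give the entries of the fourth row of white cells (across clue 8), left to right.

3 5

3 in 2 cells must be {1,2}; 16 in 5 cells must be {1,2,3,4,6}.
Intersecting the 14 across with the 16 down forces R1C1 = 6.
R1C2 = 14 − 6 = 8 completes the 14 across.
R3C1 = 3 − 1 = 2 completes the 3 across.
R4C1 = 8 − 5 = 3 completes the 8 across.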